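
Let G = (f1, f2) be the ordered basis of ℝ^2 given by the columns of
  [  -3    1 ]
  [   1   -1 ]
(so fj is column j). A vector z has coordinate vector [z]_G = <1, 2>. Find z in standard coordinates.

z = M [z]_G, where M has columns f1, f2.
Carrying out the matrix-vector product, z = <-1, -1>.

<-1, -1>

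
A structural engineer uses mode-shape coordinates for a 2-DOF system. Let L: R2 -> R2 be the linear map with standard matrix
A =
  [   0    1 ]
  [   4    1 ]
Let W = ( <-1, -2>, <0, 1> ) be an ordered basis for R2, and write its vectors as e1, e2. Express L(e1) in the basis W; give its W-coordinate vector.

<2, -2>

Column 1 of [L]_W is the W-coordinate vector of L(e1).
In standard coordinates L(e1) = A e1 = <-2, -6>.
Converting to W: <-2, -6> = 2e1 - 2e2, so the coordinate vector is <2, -2>.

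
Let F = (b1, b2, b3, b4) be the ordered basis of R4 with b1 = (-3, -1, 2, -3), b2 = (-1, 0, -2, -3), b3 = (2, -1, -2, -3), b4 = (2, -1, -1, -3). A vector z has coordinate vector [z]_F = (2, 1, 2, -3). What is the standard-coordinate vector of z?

(-9, -1, 1, -6)

z = M [z]_F, where M has columns b1, ..., b4.
Carrying out the matrix-vector product, z = (-9, -1, 1, -6).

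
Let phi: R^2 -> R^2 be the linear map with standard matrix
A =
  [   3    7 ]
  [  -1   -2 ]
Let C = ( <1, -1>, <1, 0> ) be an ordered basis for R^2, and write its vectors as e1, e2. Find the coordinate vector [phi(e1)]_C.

Column 1 of [phi]_C is the C-coordinate vector of phi(e1).
In standard coordinates phi(e1) = A e1 = <-4, 1>.
Converting to C: <-4, 1> = -e1 - 3e2, so the coordinate vector is <-1, -3>.

<-1, -3>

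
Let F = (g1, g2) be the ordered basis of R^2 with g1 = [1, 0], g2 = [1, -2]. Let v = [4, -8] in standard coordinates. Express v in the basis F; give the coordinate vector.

We seek scalars with c_1 g1 + c_2 g2 = v; equivalently solve M c = v where the columns of M are g1, g2.
System: c_1 + c_2 = 4, 0c_1 - 2c_2 = -8; solving gives c_1 = 0, c_2 = 4.
Check: 0·g1 + 4g2 = [4, -8].

[0, 4]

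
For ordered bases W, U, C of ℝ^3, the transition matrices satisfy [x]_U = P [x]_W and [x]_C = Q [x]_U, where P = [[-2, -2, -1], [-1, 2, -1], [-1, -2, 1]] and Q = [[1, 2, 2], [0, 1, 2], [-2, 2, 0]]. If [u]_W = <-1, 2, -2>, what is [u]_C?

<4, -3, 14>

Apply P to get U-coordinates <0, 7, -5>, then Q to get C-coordinates.
The result is [u]_C = <4, -3, 14>.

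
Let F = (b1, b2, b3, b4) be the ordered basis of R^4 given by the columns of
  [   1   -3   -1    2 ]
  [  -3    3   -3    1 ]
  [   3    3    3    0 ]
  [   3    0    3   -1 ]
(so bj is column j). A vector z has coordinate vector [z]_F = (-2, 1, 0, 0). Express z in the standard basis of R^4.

(-5, 9, -3, -6)

The coordinates say z = -2b1 + b2 + 0·b3 + 0·b4; adding the scaled basis vectors gives (-5, 9, -3, -6).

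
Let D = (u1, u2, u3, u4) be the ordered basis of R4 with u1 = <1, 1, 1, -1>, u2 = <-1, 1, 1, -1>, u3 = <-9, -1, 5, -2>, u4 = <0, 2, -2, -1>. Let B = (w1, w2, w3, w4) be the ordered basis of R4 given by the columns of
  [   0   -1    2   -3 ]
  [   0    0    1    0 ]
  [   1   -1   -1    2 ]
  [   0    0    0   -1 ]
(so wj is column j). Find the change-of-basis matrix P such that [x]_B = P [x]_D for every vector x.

[[-2, 0, 1, -1], [-2, 0, 1, 1], [1, 1, -1, 2], [1, 1, 2, 1]]

Let M have columns uj and N have columns wj. Then for every x, N [x]_B = x = M [x]_D, so P = N^(-1) M.
Since det N = 1, N^(-1) has integer entries; multiplying gives P = [[-2, 0, 1, -1], [-2, 0, 1, 1], [1, 1, -1, 2], [1, 1, 2, 1]].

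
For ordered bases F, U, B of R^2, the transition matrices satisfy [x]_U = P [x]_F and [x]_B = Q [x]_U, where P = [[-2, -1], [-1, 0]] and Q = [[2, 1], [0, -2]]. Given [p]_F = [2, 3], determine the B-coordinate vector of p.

First [p]_U = P [p]_F = [-7, -2].
Then [p]_B = Q [p]_U = [-16, 4].

[-16, 4]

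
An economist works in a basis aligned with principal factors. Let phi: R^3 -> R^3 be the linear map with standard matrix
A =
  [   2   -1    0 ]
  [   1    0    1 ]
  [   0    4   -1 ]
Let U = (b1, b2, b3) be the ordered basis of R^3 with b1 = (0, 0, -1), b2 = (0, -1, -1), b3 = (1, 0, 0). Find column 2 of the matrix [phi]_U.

Column 2 of [phi]_U is the U-coordinate vector of phi(b2).
In standard coordinates phi(b2) = A b2 = (1, -1, -3).
Converting to U: (1, -1, -3) = 2b1 + b2 + b3, so the coordinate vector is (2, 1, 1).

(2, 1, 1)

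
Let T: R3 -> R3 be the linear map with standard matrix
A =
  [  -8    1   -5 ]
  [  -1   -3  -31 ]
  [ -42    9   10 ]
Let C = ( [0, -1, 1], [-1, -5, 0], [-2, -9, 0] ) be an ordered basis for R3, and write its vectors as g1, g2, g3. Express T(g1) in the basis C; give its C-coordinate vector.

Column 1 of [T]_C is the C-coordinate vector of T(g1).
In standard coordinates T(g1) = A g1 = [-6, -28, 1].
Converting to C: [-6, -28, 1] = g1 + 0·g2 + 3g3, so the coordinate vector is [1, 0, 3].

[1, 0, 3]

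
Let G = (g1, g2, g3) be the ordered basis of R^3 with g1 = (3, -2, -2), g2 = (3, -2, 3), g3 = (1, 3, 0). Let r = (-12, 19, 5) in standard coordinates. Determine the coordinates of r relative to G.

We seek scalars with c_1 g1 + ... + c_3 g3 = r; equivalently solve M c = r where the columns of M are g1, ..., g3.
Gaussian elimination on [M | r] yields c = (-4, -1, 3).
Check: -4g1 - g2 + 3g3 = (-12, 19, 5).

(-4, -1, 3)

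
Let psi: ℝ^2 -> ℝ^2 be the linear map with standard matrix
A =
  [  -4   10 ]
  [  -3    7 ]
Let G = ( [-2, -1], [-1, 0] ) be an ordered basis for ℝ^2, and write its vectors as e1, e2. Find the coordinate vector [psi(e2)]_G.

[-3, 2]

Column 2 of [psi]_G is the G-coordinate vector of psi(e2).
In standard coordinates psi(e2) = A e2 = [4, 3].
Converting to G: [4, 3] = -3e1 + 2e2, so the coordinate vector is [-3, 2].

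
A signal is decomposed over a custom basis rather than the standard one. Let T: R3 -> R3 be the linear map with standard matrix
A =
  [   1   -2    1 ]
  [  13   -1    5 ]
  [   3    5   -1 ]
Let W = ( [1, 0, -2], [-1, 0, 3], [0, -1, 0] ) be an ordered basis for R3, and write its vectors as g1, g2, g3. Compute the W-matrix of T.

With P the matrix whose columns are g1, ..., g3, [T]_W = P^(-1) A P.
Column by column: T(g1) = A g1 = [-1, 3, 5]; its W-coordinates [2, 3, -3] give column 1.
Continuing for each basis vector yields [T]_W = [[2, 0, 1], [3, -2, -1], [-3, -2, -1]].

[[2, 0, 1], [3, -2, -1], [-3, -2, -1]]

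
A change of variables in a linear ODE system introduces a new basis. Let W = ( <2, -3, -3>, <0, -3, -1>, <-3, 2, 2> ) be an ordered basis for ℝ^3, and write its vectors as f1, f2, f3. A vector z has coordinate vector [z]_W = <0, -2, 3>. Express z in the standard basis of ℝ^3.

The coordinates say z = 0·f1 - 2f2 + 3f3; adding the scaled basis vectors gives <-9, 12, 8>.

<-9, 12, 8>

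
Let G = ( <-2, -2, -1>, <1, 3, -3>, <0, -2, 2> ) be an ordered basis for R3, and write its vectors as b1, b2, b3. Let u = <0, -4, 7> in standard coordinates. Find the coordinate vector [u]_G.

[u]_G is the unique c with M c = u, where M has columns b1, ..., b3.
Row-reducing the augmented matrix [M | u] gives c = (-1, -2, 0).
Check: -b1 - 2b2 + 0·b3 = <0, -4, 7>.

<-1, -2, 0>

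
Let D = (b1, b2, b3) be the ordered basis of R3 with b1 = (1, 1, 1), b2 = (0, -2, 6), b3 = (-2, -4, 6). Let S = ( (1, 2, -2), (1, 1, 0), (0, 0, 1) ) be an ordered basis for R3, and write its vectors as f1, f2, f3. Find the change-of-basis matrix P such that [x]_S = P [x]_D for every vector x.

Take x = bj: its D-coordinates are the j-th standard unit vector, so P e_j — column j of P — equals [bj]_S.
b1 = 0·f1 + f2 + f3, giving column 1 = (0, 1, 1); repeating for each j gives P = [[0, -2, -2], [1, 2, 0], [1, 2, 2]].

[[0, -2, -2], [1, 2, 0], [1, 2, 2]]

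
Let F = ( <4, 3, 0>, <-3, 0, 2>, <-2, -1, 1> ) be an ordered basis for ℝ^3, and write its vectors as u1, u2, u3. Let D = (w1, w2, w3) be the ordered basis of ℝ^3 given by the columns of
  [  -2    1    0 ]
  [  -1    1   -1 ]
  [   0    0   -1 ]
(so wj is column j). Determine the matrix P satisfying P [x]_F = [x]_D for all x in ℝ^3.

[[-1, 1, 0], [2, -1, -2], [0, -2, -1]]

Column j of P is [uj]_D, since P maps F-coordinates to D-coordinates.
Expressing u1 in D: u1 = -w1 + 2w2 + 0·w3, so column 1 of P is <-1, 2, 0>.
Doing the same for each uj gives P = [[-1, 1, 0], [2, -1, -2], [0, -2, -1]].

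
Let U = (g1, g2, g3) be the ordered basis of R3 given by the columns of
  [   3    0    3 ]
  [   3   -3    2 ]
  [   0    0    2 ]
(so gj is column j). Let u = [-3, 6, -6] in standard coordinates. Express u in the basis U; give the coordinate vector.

We seek scalars with c_1 g1 + ... + c_3 g3 = u; equivalently solve M c = u where the columns of M are g1, ..., g3.
Row-reducing the augmented matrix [M | u] gives c = (2, -2, -3).
Check: 2g1 - 2g2 - 3g3 = [-3, 6, -6].

[2, -2, -3]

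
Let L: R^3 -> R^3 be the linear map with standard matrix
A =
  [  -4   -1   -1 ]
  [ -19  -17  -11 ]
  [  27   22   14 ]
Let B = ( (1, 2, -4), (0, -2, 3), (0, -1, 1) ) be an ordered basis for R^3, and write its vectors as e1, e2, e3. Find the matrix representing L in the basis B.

[[-2, -1, 0], [2, -3, -2], [1, 3, -2]]

The j-th column of [L]_B is [L(ej)]_B.
L(e1) = A e1 = (-2, -9, 15) = -2e1 + 2e2 + e3, so column 1 is (-2, 2, 1).
Repeating for e2, e3 and assembling the columns gives [[-2, -1, 0], [2, -3, -2], [1, 3, -2]].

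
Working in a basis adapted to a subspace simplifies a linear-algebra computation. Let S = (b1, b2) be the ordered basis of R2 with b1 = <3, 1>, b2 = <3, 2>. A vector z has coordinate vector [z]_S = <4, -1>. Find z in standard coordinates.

<9, 2>

z = M [z]_S, where M has columns b1, b2.
Carrying out the matrix-vector product, z = <9, 2>.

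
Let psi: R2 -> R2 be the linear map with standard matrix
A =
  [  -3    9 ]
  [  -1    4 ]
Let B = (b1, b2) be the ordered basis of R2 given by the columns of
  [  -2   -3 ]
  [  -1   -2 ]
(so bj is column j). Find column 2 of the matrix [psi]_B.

(3, 1)

Compute psi(b2) = A b2 = (-9, -5) in standard coordinates.
Then write this in B-coordinates: solve for y in y_1 b1 + y_2 b2 = (-9, -5).
This gives y = (3, 1), which is column 2 of [psi]_B.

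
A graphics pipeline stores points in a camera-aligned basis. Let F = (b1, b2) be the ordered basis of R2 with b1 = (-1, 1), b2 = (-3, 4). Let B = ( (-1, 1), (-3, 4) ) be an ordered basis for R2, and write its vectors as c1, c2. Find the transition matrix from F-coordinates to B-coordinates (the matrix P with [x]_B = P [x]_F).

[[1, 0], [0, 1]]

Column j of P is [bj]_B, since P maps F-coordinates to B-coordinates.
Expressing b1 in B: b1 = c1 + 0·c2, so column 1 of P is (1, 0).
Doing the same for each bj gives P = [[1, 0], [0, 1]].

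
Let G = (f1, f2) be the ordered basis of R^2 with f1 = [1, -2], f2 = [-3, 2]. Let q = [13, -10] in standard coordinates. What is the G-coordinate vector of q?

Write q = c_1 f1 + c_2 f2 and solve for the c_i.
System: c_1 - 3c_2 = 13, -2c_1 + 2c_2 = -10; solving gives c_1 = 1, c_2 = -4.
Check: f1 - 4f2 = [13, -10].

[1, -4]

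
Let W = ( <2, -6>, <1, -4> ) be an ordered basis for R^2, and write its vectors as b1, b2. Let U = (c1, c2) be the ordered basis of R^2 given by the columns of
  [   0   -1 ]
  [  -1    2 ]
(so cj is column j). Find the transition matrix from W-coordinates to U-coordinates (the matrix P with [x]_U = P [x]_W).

Column j of P is [bj]_U, since P maps W-coordinates to U-coordinates.
Expressing b1 in U: b1 = 2c1 - 2c2, so column 1 of P is <2, -2>.
Doing the same for each bj gives P = [[2, 2], [-2, -1]].

[[2, 2], [-2, -1]]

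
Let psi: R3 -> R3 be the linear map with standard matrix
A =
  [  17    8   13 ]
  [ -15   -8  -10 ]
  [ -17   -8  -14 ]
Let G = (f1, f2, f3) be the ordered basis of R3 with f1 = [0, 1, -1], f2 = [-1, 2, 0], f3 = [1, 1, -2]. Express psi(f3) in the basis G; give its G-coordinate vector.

Compute psi(f3) = A f3 = [-1, -3, 3] in standard coordinates.
Then write this in G-coordinates: solve for y in y_1 f1 + ... + y_3 f3 = [-1, -3, 3].
This gives y = [1, -1, -2], which is column 3 of [psi]_G.

[1, -1, -2]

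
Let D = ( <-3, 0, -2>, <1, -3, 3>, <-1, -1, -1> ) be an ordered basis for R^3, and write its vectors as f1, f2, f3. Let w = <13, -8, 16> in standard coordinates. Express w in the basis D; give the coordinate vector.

We seek scalars with c_1 f1 + ... + c_3 f3 = w; equivalently solve M c = w where the columns of M are f1, ..., f3.
Row-reducing the augmented matrix [M | w] gives c = (-3, 3, -1).
Check: -3f1 + 3f2 - f3 = <13, -8, 16>.

<-3, 3, -1>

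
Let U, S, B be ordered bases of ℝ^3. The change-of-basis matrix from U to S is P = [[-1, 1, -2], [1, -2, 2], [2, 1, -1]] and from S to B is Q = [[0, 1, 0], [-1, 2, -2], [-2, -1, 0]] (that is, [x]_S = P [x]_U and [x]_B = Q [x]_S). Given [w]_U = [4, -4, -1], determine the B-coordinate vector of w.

Apply P to get S-coordinates [-6, 10, 5], then Q to get B-coordinates.
The result is [w]_B = [10, 16, 2].

[10, 16, 2]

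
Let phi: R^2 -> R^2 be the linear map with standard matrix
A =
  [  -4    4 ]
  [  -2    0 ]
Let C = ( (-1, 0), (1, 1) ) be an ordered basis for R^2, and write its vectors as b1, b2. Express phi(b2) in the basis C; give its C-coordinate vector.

Compute phi(b2) = A b2 = (0, -2) in standard coordinates.
Then write this in C-coordinates: solve for y in y_1 b1 + y_2 b2 = (0, -2).
This gives y = (-2, -2), which is column 2 of [phi]_C.

(-2, -2)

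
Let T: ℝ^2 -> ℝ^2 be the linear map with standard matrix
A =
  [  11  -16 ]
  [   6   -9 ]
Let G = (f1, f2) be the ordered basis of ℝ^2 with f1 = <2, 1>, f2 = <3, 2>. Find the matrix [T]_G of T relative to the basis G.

The j-th column of [T]_G is [T(fj)]_G.
T(f1) = A f1 = <6, 3> = 3f1 + 0·f2, so column 1 is <3, 0>.
Repeating for f2 and assembling the columns gives [[3, 2], [0, -1]].

[[3, 2], [0, -1]]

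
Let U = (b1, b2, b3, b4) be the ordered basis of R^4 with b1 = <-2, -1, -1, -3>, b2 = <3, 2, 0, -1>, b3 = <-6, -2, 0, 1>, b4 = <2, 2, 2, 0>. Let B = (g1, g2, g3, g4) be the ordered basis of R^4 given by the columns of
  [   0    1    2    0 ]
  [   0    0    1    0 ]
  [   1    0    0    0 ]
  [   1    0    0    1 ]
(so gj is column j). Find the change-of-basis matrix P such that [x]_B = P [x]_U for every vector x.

Let M have columns bj and N have columns gj. Then for every x, N [x]_B = x = M [x]_U, so P = N^(-1) M.
Since det N = 1, N^(-1) has integer entries; multiplying gives P = [[-1, 0, 0, 2], [0, -1, -2, -2], [-1, 2, -2, 2], [-2, -1, 1, -2]].

[[-1, 0, 0, 2], [0, -1, -2, -2], [-1, 2, -2, 2], [-2, -1, 1, -2]]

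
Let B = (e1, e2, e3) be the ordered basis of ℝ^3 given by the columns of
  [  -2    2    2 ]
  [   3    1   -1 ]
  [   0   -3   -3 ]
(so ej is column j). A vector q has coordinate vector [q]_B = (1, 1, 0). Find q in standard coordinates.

The coordinates say q = e1 + e2 + 0·e3; adding the scaled basis vectors gives (0, 4, -3).

(0, 4, -3)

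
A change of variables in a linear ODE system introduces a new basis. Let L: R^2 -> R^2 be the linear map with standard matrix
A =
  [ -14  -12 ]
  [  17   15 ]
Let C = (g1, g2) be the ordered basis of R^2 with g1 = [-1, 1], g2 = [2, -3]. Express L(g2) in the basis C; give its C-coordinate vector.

Compute L(g2) = A g2 = [8, -11] in standard coordinates.
Then write this in C-coordinates: solve for y in y_1 g1 + y_2 g2 = [8, -11].
This gives y = [-2, 3], which is column 2 of [L]_C.

[-2, 3]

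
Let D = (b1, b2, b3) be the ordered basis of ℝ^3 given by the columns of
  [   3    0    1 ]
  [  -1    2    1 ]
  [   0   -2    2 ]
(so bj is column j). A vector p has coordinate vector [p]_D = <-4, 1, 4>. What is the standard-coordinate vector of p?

The coordinates say p = -4b1 + b2 + 4b3; adding the scaled basis vectors gives <-8, 10, 6>.

<-8, 10, 6>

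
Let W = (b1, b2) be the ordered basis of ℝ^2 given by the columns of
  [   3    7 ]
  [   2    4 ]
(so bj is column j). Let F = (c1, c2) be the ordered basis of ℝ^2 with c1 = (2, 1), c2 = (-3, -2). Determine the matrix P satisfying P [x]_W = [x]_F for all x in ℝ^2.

Let M have columns bj and N have columns cj. Then for every x, N [x]_F = x = M [x]_W, so P = N^(-1) M.
Since det N = -1, N^(-1) has integer entries; multiplying gives P = [[0, 2], [-1, -1]].

[[0, 2], [-1, -1]]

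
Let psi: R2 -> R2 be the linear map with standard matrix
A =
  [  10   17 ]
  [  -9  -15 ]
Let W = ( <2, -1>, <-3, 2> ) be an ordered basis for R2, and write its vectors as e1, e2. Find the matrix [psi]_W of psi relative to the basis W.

Let P have columns e1, e2. Then [psi]_W = P^(-1) A P.
Here det P = 1, so P^(-1) is integer; computing A P first and then P^(-1)(A P) gives [[-3, -1], [-3, -2]].

[[-3, -1], [-3, -2]]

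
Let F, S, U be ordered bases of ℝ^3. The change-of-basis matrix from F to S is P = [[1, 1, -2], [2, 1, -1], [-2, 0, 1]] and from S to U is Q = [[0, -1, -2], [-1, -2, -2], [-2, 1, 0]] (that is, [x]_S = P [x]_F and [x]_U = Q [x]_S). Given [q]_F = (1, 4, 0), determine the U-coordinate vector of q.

First [q]_S = P [q]_F = (5, 6, -2).
Then [q]_U = Q [q]_S = (-2, -13, -4).

(-2, -13, -4)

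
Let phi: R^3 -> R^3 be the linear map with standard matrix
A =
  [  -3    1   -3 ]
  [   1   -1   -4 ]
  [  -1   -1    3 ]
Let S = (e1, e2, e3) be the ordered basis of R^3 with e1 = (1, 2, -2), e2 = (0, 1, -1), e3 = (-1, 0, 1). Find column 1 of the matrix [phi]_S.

Compute phi(e1) = A e1 = (5, 7, -9) in standard coordinates.
Then write this in S-coordinates: solve for y in y_1 e1 + ... + y_3 e3 = (5, 7, -9).
This gives y = (3, 1, -2), which is column 1 of [phi]_S.

(3, 1, -2)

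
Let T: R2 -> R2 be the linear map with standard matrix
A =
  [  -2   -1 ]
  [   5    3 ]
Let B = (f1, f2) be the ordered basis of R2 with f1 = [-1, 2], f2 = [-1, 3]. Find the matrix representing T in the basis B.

[[-1, -1], [1, 2]]

The j-th column of [T]_B is [T(fj)]_B.
T(f1) = A f1 = [0, 1] = -f1 + f2, so column 1 is [-1, 1].
Repeating for f2 and assembling the columns gives [[-1, -1], [1, 2]].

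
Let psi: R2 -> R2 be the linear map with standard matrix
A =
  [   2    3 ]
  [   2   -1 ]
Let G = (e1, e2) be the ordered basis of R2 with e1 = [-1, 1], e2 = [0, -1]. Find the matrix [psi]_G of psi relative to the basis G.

With P the matrix whose columns are e1, e2, [psi]_G = P^(-1) A P.
Column by column: psi(e1) = A e1 = [1, -3]; its G-coordinates [-1, 2] give column 1.
Continuing for each basis vector yields [psi]_G = [[-1, 3], [2, 2]].

[[-1, 3], [2, 2]]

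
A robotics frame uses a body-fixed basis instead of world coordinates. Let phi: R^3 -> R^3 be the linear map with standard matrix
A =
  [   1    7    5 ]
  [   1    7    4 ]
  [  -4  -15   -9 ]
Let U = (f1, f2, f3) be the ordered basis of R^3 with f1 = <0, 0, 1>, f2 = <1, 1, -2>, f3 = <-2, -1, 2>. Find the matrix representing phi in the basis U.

[[-1, -1, 3], [3, 2, -3], [-1, 2, -2]]

Let P have columns f1, ..., f3. Then [phi]_U = P^(-1) A P.
Here det P = 1, so P^(-1) is integer; computing A P first and then P^(-1)(A P) gives [[-1, -1, 3], [3, 2, -3], [-1, 2, -2]].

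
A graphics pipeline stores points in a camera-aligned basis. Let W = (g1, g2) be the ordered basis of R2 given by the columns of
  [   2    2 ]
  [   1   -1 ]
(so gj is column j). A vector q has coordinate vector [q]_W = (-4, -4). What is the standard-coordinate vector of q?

(-16, 0)

q = M [q]_W, where M has columns g1, g2.
Carrying out the matrix-vector product, q = (-16, 0).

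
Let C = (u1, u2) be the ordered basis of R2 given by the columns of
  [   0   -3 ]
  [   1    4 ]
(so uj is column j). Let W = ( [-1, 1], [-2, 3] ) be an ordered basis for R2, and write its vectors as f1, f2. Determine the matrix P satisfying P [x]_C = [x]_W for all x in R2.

[[-2, 1], [1, 1]]

Column j of P is [uj]_W, since P maps C-coordinates to W-coordinates.
Expressing u1 in W: u1 = -2f1 + f2, so column 1 of P is [-2, 1].
Doing the same for each uj gives P = [[-2, 1], [1, 1]].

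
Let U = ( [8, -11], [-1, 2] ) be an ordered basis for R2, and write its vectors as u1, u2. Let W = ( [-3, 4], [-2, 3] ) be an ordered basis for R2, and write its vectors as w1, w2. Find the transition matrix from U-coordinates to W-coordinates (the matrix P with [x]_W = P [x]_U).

Let M have columns uj and N have columns wj. Then for every x, N [x]_W = x = M [x]_U, so P = N^(-1) M.
Since det N = -1, N^(-1) has integer entries; multiplying gives P = [[-2, -1], [-1, 2]].

[[-2, -1], [-1, 2]]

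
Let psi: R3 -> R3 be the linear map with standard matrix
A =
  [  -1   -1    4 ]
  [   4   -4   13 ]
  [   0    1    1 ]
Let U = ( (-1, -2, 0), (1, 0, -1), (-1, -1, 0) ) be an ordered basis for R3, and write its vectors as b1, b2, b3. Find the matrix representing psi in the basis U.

[[-3, 3, 1], [2, 1, 1], [2, 3, -2]]

Let P have columns b1, ..., b3. Then [psi]_U = P^(-1) A P.
Here det P = -1, so P^(-1) is integer; computing A P first and then P^(-1)(A P) gives [[-3, 3, 1], [2, 1, 1], [2, 3, -2]].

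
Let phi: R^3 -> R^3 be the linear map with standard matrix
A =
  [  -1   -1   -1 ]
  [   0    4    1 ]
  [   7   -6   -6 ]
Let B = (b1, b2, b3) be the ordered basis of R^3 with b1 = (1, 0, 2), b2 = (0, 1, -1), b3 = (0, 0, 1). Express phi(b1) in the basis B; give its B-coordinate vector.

Compute phi(b1) = A b1 = (-3, 2, -5) in standard coordinates.
Then write this in B-coordinates: solve for y in y_1 b1 + ... + y_3 b3 = (-3, 2, -5).
This gives y = (-3, 2, 3), which is column 1 of [phi]_B.

(-3, 2, 3)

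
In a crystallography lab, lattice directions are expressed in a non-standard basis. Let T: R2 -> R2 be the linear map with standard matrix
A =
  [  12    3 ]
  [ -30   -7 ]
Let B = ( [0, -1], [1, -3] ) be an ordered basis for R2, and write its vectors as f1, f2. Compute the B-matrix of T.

[[2, 0], [-3, 3]]

The j-th column of [T]_B is [T(fj)]_B.
T(f1) = A f1 = [-3, 7] = 2f1 - 3f2, so column 1 is [2, -3].
Repeating for f2 and assembling the columns gives [[2, 0], [-3, 3]].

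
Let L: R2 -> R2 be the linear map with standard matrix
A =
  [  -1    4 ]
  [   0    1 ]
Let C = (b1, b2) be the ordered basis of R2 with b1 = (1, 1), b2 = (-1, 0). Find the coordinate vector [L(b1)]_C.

(1, -2)

Column 1 of [L]_C is the C-coordinate vector of L(b1).
In standard coordinates L(b1) = A b1 = (3, 1).
Converting to C: (3, 1) = b1 - 2b2, so the coordinate vector is (1, -2).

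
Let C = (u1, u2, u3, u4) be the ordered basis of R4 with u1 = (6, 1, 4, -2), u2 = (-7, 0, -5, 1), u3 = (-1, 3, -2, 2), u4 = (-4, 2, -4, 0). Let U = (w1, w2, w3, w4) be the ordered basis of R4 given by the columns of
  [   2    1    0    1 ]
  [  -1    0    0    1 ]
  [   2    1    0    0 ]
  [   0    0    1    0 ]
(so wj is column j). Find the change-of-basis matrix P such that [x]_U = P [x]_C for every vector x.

Column j of P is [uj]_U, since P maps C-coordinates to U-coordinates.
Expressing u1 in U: u1 = w1 + 2w2 - 2w3 + 2w4, so column 1 of P is (1, 2, -2, 2).
Doing the same for each uj gives P = [[1, -2, -2, -2], [2, -1, 2, 0], [-2, 1, 2, 0], [2, -2, 1, 0]].

[[1, -2, -2, -2], [2, -1, 2, 0], [-2, 1, 2, 0], [2, -2, 1, 0]]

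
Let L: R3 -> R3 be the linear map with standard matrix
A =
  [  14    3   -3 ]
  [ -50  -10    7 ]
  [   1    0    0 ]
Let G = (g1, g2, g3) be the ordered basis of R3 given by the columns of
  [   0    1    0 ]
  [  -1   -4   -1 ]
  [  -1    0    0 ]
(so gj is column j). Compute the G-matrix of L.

[[0, -1, 0], [0, 2, -3], [-3, 3, 2]]

Let P have columns g1, ..., g3. Then [L]_G = P^(-1) A P.
Here det P = 1, so P^(-1) is integer; computing A P first and then P^(-1)(A P) gives [[0, -1, 0], [0, 2, -3], [-3, 3, 2]].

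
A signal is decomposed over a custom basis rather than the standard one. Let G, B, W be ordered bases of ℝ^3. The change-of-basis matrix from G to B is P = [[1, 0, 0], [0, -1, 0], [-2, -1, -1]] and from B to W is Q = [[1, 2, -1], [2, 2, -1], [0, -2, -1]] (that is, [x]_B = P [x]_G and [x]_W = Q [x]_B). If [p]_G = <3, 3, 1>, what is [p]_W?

First [p]_B = P [p]_G = <3, -3, -10>.
Then [p]_W = Q [p]_B = <7, 10, 16>.

<7, 10, 16>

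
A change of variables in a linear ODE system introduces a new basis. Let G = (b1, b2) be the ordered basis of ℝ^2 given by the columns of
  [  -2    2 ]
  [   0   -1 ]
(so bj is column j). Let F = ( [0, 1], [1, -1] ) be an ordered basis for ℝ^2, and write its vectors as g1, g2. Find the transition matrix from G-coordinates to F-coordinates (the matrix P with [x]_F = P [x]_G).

[[-2, 1], [-2, 2]]

Column j of P is [bj]_F, since P maps G-coordinates to F-coordinates.
Expressing b1 in F: b1 = -2g1 - 2g2, so column 1 of P is [-2, -2].
Doing the same for each bj gives P = [[-2, 1], [-2, 2]].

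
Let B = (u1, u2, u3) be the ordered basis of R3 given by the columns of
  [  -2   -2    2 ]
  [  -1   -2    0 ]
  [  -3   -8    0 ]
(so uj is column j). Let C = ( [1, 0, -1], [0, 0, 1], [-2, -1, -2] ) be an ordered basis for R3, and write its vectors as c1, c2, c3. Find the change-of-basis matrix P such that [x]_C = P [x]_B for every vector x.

[[0, 2, 2], [-1, -2, 2], [1, 2, 0]]

Take x = uj: its B-coordinates are the j-th standard unit vector, so P e_j — column j of P — equals [uj]_C.
u1 = 0·c1 - c2 + c3, giving column 1 = [0, -1, 1]; repeating for each j gives P = [[0, 2, 2], [-1, -2, 2], [1, 2, 0]].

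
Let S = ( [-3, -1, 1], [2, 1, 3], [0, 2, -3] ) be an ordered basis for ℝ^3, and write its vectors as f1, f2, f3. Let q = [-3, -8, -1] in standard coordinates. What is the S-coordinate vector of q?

[q]_S is the unique c with M c = q, where M has columns f1, ..., f3.
Gaussian elimination on [M | q] yields c = (-1, -3, -3).
Check: -f1 - 3f2 - 3f3 = [-3, -8, -1].

[-1, -3, -3]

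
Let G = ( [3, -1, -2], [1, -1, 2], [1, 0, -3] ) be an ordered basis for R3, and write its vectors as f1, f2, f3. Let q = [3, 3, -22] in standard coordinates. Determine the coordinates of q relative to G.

[1, -4, 4]

[q]_G is the unique c with M c = q, where M has columns f1, ..., f3.
Solving this 3x3 system gives c = (1, -4, 4).
Check: f1 - 4f2 + 4f3 = [3, 3, -22].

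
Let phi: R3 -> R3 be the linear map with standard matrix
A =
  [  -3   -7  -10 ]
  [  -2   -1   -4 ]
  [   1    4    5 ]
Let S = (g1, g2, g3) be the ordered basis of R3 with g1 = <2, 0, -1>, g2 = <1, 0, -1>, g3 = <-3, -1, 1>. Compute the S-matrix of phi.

[[1, -1, -2], [2, 3, 1], [0, -2, -3]]

With P the matrix whose columns are g1, ..., g3, [phi]_S = P^(-1) A P.
Column by column: phi(g1) = A g1 = <4, 0, -3>; its S-coordinates <1, 2, 0> give column 1.
Continuing for each basis vector yields [phi]_S = [[1, -1, -2], [2, 3, 1], [0, -2, -3]].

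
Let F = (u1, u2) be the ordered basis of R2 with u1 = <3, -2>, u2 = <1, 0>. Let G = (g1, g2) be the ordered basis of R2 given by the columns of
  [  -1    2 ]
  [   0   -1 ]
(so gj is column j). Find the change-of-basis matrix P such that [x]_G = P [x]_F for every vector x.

[[1, -1], [2, 0]]

Take x = uj: its F-coordinates are the j-th standard unit vector, so P e_j — column j of P — equals [uj]_G.
u1 = g1 + 2g2, giving column 1 = <1, 2>; repeating for each j gives P = [[1, -1], [2, 0]].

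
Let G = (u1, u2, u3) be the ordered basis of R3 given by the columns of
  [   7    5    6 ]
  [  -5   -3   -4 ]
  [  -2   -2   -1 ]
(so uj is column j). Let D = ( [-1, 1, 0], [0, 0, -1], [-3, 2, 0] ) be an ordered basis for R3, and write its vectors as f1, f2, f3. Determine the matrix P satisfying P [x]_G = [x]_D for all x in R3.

Take x = uj: its G-coordinates are the j-th standard unit vector, so P e_j — column j of P — equals [uj]_D.
u1 = -f1 + 2f2 - 2f3, giving column 1 = [-1, 2, -2]; repeating for each j gives P = [[-1, 1, 0], [2, 2, 1], [-2, -2, -2]].

[[-1, 1, 0], [2, 2, 1], [-2, -2, -2]]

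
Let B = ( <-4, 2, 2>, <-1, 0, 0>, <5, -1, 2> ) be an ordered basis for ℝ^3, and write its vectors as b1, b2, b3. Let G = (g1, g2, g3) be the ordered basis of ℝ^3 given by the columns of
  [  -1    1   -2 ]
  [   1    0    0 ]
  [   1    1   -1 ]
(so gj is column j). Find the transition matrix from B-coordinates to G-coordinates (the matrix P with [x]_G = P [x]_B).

Let M have columns bj and N have columns gj. Then for every x, N [x]_G = x = M [x]_B, so P = N^(-1) M.
Since det N = -1, N^(-1) has integer entries; multiplying gives P = [[2, 0, -1], [2, 1, 2], [2, 1, -1]].

[[2, 0, -1], [2, 1, 2], [2, 1, -1]]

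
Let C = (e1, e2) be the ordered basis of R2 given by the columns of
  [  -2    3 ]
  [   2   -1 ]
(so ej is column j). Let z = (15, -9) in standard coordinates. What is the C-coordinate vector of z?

(-3, 3)

[z]_C is the unique c with M c = z, where M has columns e1, e2.
System: -2c_1 + 3c_2 = 15, 2c_1 - c_2 = -9; solving gives c_1 = -3, c_2 = 3.
Check: -3e1 + 3e2 = (15, -9).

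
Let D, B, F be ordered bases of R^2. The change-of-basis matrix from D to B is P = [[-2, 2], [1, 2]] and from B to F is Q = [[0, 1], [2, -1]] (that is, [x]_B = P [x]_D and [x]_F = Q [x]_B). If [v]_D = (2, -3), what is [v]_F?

(-4, -16)

Composing the changes, [v]_F = Q P [v]_D.
Q P = [[1, 2], [-5, 2]]; applying this to (2, -3) gives (-4, -16).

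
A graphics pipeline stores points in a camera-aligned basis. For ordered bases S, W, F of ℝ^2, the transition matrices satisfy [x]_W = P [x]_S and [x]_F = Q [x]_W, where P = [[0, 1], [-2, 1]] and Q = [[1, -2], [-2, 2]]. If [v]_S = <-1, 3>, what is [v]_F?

Apply P to get W-coordinates <3, 5>, then Q to get F-coordinates.
The result is [v]_F = <-7, 4>.

<-7, 4>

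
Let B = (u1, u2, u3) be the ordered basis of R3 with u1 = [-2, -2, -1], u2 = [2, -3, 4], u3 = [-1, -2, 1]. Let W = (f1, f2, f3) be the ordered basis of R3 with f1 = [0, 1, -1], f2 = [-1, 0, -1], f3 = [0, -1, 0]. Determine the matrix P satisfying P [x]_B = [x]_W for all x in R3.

Let M have columns uj and N have columns fj. Then for every x, N [x]_W = x = M [x]_B, so P = N^(-1) M.
Since det N = -1, N^(-1) has integer entries; multiplying gives P = [[-1, -2, -2], [2, -2, 1], [1, 1, 0]].

[[-1, -2, -2], [2, -2, 1], [1, 1, 0]]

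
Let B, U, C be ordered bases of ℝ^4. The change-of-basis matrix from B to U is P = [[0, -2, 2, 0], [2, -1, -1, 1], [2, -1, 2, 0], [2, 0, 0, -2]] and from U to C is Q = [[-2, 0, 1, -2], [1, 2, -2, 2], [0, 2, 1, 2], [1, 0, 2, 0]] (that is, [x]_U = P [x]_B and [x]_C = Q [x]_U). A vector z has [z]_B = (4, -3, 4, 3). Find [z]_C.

(-13, 0, 43, 52)

Composing the changes, [z]_C = Q P [z]_B.
Q P = [[-2, 3, -2, 4], [4, -2, -4, -2], [10, -3, 0, -2], [4, -4, 6, 0]]; applying this to (4, -3, 4, 3) gives (-13, 0, 43, 52).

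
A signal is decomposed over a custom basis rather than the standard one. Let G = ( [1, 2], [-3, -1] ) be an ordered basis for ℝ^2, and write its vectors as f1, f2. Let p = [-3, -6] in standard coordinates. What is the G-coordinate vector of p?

[-3, 0]

We seek scalars with c_1 f1 + c_2 f2 = p; equivalently solve M c = p where the columns of M are f1, f2.
System: c_1 - 3c_2 = -3, 2c_1 - c_2 = -6; solving gives c_1 = -3, c_2 = 0.
Check: -3f1 + 0·f2 = [-3, -6].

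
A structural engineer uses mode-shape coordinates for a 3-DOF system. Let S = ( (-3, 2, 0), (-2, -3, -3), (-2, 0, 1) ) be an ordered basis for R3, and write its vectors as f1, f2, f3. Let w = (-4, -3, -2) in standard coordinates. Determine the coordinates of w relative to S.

(0, 1, 1)

[w]_S is the unique c with M c = w, where M has columns f1, ..., f3.
Solving this 3x3 system gives c = (0, 1, 1).
Check: 0·f1 + f2 + f3 = (-4, -3, -2).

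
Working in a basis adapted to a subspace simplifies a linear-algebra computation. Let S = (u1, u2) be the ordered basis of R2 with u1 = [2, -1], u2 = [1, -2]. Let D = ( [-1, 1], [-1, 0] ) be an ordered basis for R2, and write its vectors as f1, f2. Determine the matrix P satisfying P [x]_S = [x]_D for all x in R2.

[[-1, -2], [-1, 1]]

Take x = uj: its S-coordinates are the j-th standard unit vector, so P e_j — column j of P — equals [uj]_D.
u1 = -f1 - f2, giving column 1 = [-1, -1]; repeating for each j gives P = [[-1, -2], [-1, 1]].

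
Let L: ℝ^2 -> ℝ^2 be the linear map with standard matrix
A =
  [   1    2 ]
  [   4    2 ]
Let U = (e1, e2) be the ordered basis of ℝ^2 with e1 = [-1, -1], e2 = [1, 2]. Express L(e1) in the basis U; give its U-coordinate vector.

Compute L(e1) = A e1 = [-3, -6] in standard coordinates.
Then write this in U-coordinates: solve for y in y_1 e1 + y_2 e2 = [-3, -6].
This gives y = [0, -3], which is column 1 of [L]_U.

[0, -3]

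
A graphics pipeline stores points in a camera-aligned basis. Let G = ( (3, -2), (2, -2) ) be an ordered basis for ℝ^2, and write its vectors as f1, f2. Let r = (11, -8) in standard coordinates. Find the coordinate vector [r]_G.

(3, 1)

[r]_G is the unique c with M c = r, where M has columns f1, f2.
System: 3c_1 + 2c_2 = 11, -2c_1 - 2c_2 = -8; solving gives c_1 = 3, c_2 = 1.
Check: 3f1 + f2 = (11, -8).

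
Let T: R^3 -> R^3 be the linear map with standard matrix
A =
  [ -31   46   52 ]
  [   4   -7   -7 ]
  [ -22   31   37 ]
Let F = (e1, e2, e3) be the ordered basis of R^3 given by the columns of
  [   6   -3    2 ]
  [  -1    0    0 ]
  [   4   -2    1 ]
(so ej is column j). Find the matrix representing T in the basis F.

[[-3, -2, -1], [0, 1, 2], [-3, 2, 1]]

Let P have columns e1, ..., e3. Then [T]_F = P^(-1) A P.
Here det P = 1, so P^(-1) is integer; computing A P first and then P^(-1)(A P) gives [[-3, -2, -1], [0, 1, 2], [-3, 2, 1]].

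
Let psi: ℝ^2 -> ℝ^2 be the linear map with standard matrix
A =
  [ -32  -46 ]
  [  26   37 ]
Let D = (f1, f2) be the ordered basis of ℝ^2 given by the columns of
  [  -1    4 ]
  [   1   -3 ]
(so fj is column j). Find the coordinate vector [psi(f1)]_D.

(2, -3)

Column 1 of [psi]_D is the D-coordinate vector of psi(f1).
In standard coordinates psi(f1) = A f1 = (-14, 11).
Converting to D: (-14, 11) = 2f1 - 3f2, so the coordinate vector is (2, -3).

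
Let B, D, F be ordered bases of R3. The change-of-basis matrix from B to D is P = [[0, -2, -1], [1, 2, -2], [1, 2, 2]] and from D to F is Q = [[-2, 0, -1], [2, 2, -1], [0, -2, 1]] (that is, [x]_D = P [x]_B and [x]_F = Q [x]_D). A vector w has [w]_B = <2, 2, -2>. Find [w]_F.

<2, 14, -18>

Composing the changes, [w]_F = Q P [w]_B.
Q P = [[-1, 2, 0], [1, -2, -8], [-1, -2, 6]]; applying this to <2, 2, -2> gives <2, 14, -18>.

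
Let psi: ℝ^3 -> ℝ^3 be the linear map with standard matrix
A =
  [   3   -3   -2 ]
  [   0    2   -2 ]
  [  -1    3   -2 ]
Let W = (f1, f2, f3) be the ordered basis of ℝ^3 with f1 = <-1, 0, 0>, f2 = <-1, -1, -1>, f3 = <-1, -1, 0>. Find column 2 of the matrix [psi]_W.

Column 2 of [psi]_W is the W-coordinate vector of psi(f2).
In standard coordinates psi(f2) = A f2 = <2, 0, 0>.
Converting to W: <2, 0, 0> = -2f1 + 0·f2 + 0·f3, so the coordinate vector is <-2, 0, 0>.

<-2, 0, 0>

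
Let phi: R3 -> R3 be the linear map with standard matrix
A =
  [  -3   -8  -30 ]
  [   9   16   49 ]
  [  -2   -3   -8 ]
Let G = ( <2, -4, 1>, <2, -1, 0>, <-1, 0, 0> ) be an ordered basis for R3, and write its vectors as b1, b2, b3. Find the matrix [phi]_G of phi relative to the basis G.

[[0, -1, 2], [-3, 2, 1], [-2, 0, 3]]

With P the matrix whose columns are b1, ..., b3, [phi]_G = P^(-1) A P.
Column by column: phi(b1) = A b1 = <-4, 3, 0>; its G-coordinates <0, -3, -2> give column 1.
Continuing for each basis vector yields [phi]_G = [[0, -1, 2], [-3, 2, 1], [-2, 0, 3]].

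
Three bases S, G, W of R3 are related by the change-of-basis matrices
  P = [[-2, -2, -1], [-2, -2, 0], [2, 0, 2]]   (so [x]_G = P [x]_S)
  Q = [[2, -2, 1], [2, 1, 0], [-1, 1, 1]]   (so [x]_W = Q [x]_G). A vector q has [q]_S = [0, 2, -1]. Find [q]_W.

Apply P to get G-coordinates [-3, -4, -2], then Q to get W-coordinates.
The result is [q]_W = [0, -10, -3].

[0, -10, -3]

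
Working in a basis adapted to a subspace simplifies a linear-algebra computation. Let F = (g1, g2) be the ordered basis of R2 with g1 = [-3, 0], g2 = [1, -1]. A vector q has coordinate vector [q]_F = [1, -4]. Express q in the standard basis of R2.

By definition q = g1 - 4g2.
Summing componentwise gives [-7, 4].

[-7, 4]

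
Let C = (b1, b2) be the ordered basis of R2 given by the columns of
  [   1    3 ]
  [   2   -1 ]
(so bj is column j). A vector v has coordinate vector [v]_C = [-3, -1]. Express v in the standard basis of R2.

v = M [v]_C, where M has columns b1, b2.
Carrying out the matrix-vector product, v = [-6, -5].

[-6, -5]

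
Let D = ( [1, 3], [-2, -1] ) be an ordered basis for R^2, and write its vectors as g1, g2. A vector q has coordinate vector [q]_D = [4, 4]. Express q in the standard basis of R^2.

By definition q = 4g1 + 4g2.
Summing componentwise gives [-4, 8].

[-4, 8]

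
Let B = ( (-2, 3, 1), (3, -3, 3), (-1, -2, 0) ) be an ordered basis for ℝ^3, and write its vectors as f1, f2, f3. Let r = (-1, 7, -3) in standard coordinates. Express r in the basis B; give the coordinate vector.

[r]_B is the unique c with M c = r, where M has columns f1, ..., f3.
Solving this 3x3 system gives c = (0, -1, -2).
Check: 0·f1 - f2 - 2f3 = (-1, 7, -3).

(0, -1, -2)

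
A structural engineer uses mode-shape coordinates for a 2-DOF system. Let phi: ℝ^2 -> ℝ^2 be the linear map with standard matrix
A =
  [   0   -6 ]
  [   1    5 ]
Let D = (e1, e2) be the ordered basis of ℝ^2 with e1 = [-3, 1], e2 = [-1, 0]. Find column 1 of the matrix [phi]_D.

[2, 0]

Compute phi(e1) = A e1 = [-6, 2] in standard coordinates.
Then write this in D-coordinates: solve for y in y_1 e1 + y_2 e2 = [-6, 2].
This gives y = [2, 0], which is column 1 of [phi]_D.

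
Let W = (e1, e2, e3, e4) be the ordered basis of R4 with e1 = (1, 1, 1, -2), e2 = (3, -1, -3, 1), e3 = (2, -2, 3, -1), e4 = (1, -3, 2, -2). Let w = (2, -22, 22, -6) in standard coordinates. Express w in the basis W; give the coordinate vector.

We seek scalars with c_1 e1 + ... + c_4 e4 = w; equivalently solve M c = w where the columns of M are e1, ..., e4.
Solving this 4x4 system gives c = (-4, -2, 4, 4).
Check: -4e1 - 2e2 + 4e3 + 4e4 = (2, -22, 22, -6).

(-4, -2, 4, 4)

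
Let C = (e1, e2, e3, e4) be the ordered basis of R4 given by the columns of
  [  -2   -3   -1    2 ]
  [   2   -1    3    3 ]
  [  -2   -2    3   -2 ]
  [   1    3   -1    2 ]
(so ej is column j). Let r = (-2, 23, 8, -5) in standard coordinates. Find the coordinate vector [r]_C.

Write r = c_1 e1 + ... + c_4 e4 and solve for the c_i.
Gaussian elimination on [M | r] yields c = (3, -2, 4, 1).
Check: 3e1 - 2e2 + 4e3 + e4 = (-2, 23, 8, -5).

(3, -2, 4, 1)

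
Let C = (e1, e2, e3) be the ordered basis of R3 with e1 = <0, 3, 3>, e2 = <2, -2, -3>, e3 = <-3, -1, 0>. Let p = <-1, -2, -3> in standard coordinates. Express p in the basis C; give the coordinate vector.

<3, 4, 3>

[p]_C is the unique c with M c = p, where M has columns e1, ..., e3.
Row-reducing the augmented matrix [M | p] gives c = (3, 4, 3).
Check: 3e1 + 4e2 + 3e3 = <-1, -2, -3>.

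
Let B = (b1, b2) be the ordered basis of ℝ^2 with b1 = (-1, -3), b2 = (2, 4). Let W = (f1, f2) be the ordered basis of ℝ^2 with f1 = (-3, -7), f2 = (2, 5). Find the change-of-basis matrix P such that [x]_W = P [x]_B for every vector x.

Let M have columns bj and N have columns fj. Then for every x, N [x]_W = x = M [x]_B, so P = N^(-1) M.
Since det N = -1, N^(-1) has integer entries; multiplying gives P = [[-1, -2], [-2, -2]].

[[-1, -2], [-2, -2]]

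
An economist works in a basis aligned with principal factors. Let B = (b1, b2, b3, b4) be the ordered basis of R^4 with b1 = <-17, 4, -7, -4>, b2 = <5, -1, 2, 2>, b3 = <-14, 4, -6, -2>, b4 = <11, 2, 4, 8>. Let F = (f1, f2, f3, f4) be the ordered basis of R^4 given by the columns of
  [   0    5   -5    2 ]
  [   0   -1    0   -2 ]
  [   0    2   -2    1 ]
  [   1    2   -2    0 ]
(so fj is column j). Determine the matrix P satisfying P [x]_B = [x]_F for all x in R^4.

Let M have columns bj and N have columns fj. Then for every x, N [x]_F = x = M [x]_B, so P = N^(-1) M.
Since det N = 1, N^(-1) has integer entries; multiplying gives P = [[2, 0, 2, 2], [-2, 1, 0, 2], [1, 0, 2, -1], [-1, 0, -2, -2]].

[[2, 0, 2, 2], [-2, 1, 0, 2], [1, 0, 2, -1], [-1, 0, -2, -2]]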